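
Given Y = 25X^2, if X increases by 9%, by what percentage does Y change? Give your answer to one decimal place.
18.8%

For Y = 25X^2:
If X → X(1 + 0.09)
Then Y → Y · (1 + 0.09)^2
     = Y · 1.1881

Percentage change = ((1 + 0.09)^2 − 1) × 100% ≈ 18.8%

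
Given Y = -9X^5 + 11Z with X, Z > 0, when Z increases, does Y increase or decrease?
Y increases

Taking the partial derivative:
∂Y/∂Z = 11

∂Y/∂Z = 11 > 0 (assuming positive values)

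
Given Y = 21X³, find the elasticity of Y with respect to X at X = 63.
Elasticity = 3

Elasticity = (dY/dX) · (X/Y)

dY/dX = 63·X²
At X = 63: dY/dX = 250047, Y = 5250987

Elasticity = 250047 · (63 / 5250987) = 3

Interpretation: for a small percentage change in X, the percentage change in Y is approximately 3.00 times as large.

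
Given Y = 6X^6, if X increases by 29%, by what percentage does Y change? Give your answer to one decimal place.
360.8%

For Y = 6X^6:
If X → X(1 + 0.29)
Then Y → Y · (1 + 0.29)^6
     ≈ Y · 4.6083

Percentage change = ((1 + 0.29)^6 − 1) × 100% ≈ 360.8%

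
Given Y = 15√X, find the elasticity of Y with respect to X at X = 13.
Elasticity = 1/2

Elasticity = (dY/dX) · (X/Y)

dY/dX = 15/(2·√X)
At X = 13: dY/dX = 15·√13/26, Y = 15·√13

Elasticity = (15·√13/26) · (13 / (15·√13)) = 1/2

Interpretation: for a small percentage change in X, the percentage change in Y is approximately 0.50 times as large.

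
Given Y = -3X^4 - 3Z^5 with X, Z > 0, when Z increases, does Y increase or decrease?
Y decreases

Taking the partial derivative:
∂Y/∂Z = -15Z^4

∂Y/∂Z = -15Z^4 < 0 (assuming positive values)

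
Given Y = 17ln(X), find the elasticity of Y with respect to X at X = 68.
Elasticity = 1/ln(68) ≈ 0.2370

Elasticity = (dY/dX) · (X/Y)

dY/dX = 17/X
At X = 68: dY/dX = 1/4, Y = 17·ln(68)

Elasticity = (1/4) · (68 / (17·ln(68))) = 1/ln(68) ≈ 0.2370

Interpretation: for a small percentage change in X, the percentage change in Y is approximately 0.24 times as large.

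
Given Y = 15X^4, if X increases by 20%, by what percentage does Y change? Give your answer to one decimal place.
107.4%

For Y = 15X^4:
If X → X(1 + 0.2)
Then Y → Y · (1 + 0.2)^4
     = Y · 2.0736

Percentage change = ((1 + 0.2)^4 − 1) × 100% ≈ 107.4%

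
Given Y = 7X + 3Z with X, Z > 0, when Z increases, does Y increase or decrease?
Y increases

Taking the partial derivative:
∂Y/∂Z = 3

∂Y/∂Z = 3 > 0 (assuming positive values)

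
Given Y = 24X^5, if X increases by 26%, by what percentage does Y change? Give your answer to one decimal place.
217.6%

For Y = 24X^5:
If X → X(1 + 0.26)
Then Y → Y · (1 + 0.26)^5
     ≈ Y · 3.1758

Percentage change = ((1 + 0.26)^5 − 1) × 100% ≈ 217.6%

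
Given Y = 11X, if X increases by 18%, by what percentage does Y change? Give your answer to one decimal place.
18.0%

For Y = 11X:
If X → X(1 + 0.18)
Then Y → Y · (1 + 0.18)^1
     = Y · 1.1800

Percentage change = ((1 + 0.18)^1 − 1) × 100% = 18.0%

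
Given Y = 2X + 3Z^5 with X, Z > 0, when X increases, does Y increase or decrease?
Y increases

Taking the partial derivative:
∂Y/∂X = 2

∂Y/∂X = 2 > 0 (assuming positive values)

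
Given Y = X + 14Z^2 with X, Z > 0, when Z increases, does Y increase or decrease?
Y increases

Taking the partial derivative:
∂Y/∂Z = 28Z

∂Y/∂Z = 28Z > 0 (assuming positive values)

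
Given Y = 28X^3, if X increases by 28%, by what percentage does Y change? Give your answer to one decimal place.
109.7%

For Y = 28X^3:
If X → X(1 + 0.28)
Then Y → Y · (1 + 0.28)^3
     ≈ Y · 2.0972

Percentage change = ((1 + 0.28)^3 − 1) × 100% ≈ 109.7%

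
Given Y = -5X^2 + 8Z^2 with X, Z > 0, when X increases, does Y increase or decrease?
Y decreases

Taking the partial derivative:
∂Y/∂X = -10X

∂Y/∂X = -10X < 0 (assuming positive values)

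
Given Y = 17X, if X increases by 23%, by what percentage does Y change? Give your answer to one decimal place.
23.0%

For Y = 17X:
If X → X(1 + 0.23)
Then Y → Y · (1 + 0.23)^1
     = Y · 1.2300

Percentage change = ((1 + 0.23)^1 − 1) × 100% = 23.0%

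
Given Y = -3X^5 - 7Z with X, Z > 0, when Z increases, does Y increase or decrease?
Y decreases

Taking the partial derivative:
∂Y/∂Z = -7

∂Y/∂Z = -7 < 0 (assuming positive values)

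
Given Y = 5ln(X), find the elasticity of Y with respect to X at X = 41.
Elasticity = 1/ln(41) ≈ 0.2693

Elasticity = (dY/dX) · (X/Y)

dY/dX = 5/X
At X = 41: dY/dX = 5/41, Y = 5·ln(41)

Elasticity = (5/41) · (41 / (5·ln(41))) = 1/ln(41) ≈ 0.2693

Interpretation: for a small percentage change in X, the percentage change in Y is approximately 0.27 times as large.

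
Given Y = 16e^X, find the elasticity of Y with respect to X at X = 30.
Elasticity = 30

Elasticity = (dY/dX) · (X/Y)

dY/dX = 16·e^X
At X = 30: dY/dX = 16·e^30, Y = 16·e^30

Elasticity = (16·e^30) · (30 / (16·e^30)) = 30

Interpretation: for a small percentage change in X, the percentage change in Y is approximately 30.00 times as large.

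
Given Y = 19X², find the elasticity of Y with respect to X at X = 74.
Elasticity = 2

Elasticity = (dY/dX) · (X/Y)

dY/dX = 38·X
At X = 74: dY/dX = 2812, Y = 104044

Elasticity = 2812 · (74 / 104044) = 2

Interpretation: for a small percentage change in X, the percentage change in Y is approximately 2.00 times as large.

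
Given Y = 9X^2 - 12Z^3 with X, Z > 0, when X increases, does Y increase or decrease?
Y increases

Taking the partial derivative:
∂Y/∂X = 18X

∂Y/∂X = 18X > 0 (assuming positive values)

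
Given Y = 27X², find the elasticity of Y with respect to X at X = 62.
Elasticity = 2

Elasticity = (dY/dX) · (X/Y)

dY/dX = 54·X
At X = 62: dY/dX = 3348, Y = 103788

Elasticity = 3348 · (62 / 103788) = 2

Interpretation: for a small percentage change in X, the percentage change in Y is approximately 2.00 times as large.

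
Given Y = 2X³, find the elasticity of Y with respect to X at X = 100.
Elasticity = 3

Elasticity = (dY/dX) · (X/Y)

dY/dX = 6·X²
At X = 100: dY/dX = 60000, Y = 2000000

Elasticity = 60000 · (100 / 2000000) = 3

Interpretation: for a small percentage change in X, the percentage change in Y is approximately 3.00 times as large.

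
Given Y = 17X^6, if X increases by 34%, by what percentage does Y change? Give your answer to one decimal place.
478.9%

For Y = 17X^6:
If X → X(1 + 0.34)
Then Y → Y · (1 + 0.34)^6
     ≈ Y · 5.7893

Percentage change = ((1 + 0.34)^6 − 1) × 100% ≈ 478.9%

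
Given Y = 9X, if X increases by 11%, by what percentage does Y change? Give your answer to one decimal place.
11.0%

For Y = 9X:
If X → X(1 + 0.11)
Then Y → Y · (1 + 0.11)^1
     = Y · 1.1100

Percentage change = ((1 + 0.11)^1 − 1) × 100% = 11.0%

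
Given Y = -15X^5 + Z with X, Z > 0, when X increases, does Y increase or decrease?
Y decreases

Taking the partial derivative:
∂Y/∂X = -75X^4

∂Y/∂X = -75X^4 < 0 (assuming positive values)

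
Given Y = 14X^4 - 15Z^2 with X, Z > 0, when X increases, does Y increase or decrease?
Y increases

Taking the partial derivative:
∂Y/∂X = 56X^3

∂Y/∂X = 56X^3 > 0 (assuming positive values)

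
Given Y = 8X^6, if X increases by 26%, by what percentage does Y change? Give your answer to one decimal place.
300.2%

For Y = 8X^6:
If X → X(1 + 0.26)
Then Y → Y · (1 + 0.26)^6
     ≈ Y · 4.0015

Percentage change = ((1 + 0.26)^6 − 1) × 100% ≈ 300.2%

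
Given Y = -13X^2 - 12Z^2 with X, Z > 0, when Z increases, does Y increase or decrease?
Y decreases

Taking the partial derivative:
∂Y/∂Z = -24Z

∂Y/∂Z = -24Z < 0 (assuming positive values)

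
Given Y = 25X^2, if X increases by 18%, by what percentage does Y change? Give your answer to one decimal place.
39.2%

For Y = 25X^2:
If X → X(1 + 0.18)
Then Y → Y · (1 + 0.18)^2
     = Y · 1.3924

Percentage change = ((1 + 0.18)^2 − 1) × 100% ≈ 39.2%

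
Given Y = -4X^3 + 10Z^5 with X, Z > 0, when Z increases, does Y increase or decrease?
Y increases

Taking the partial derivative:
∂Y/∂Z = 50Z^4

∂Y/∂Z = 50Z^4 > 0 (assuming positive values)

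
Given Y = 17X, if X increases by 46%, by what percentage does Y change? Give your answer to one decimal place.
46.0%

For Y = 17X:
If X → X(1 + 0.46)
Then Y → Y · (1 + 0.46)^1
     = Y · 1.4600

Percentage change = ((1 + 0.46)^1 − 1) × 100% = 46.0%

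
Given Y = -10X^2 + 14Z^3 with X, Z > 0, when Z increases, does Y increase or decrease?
Y increases

Taking the partial derivative:
∂Y/∂Z = 42Z^2

∂Y/∂Z = 42Z^2 > 0 (assuming positive values)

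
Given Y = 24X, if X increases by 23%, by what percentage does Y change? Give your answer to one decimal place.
23.0%

For Y = 24X:
If X → X(1 + 0.23)
Then Y → Y · (1 + 0.23)^1
     = Y · 1.2300

Percentage change = ((1 + 0.23)^1 − 1) × 100% = 23.0%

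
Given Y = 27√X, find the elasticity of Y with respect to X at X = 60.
Elasticity = 1/2

Elasticity = (dY/dX) · (X/Y)

dY/dX = 27/(2·√X)
At X = 60: dY/dX = 9·√15/20, Y = 54·√15

Elasticity = (9·√15/20) · (60 / (54·√15)) = 1/2

Interpretation: for a small percentage change in X, the percentage change in Y is approximately 0.50 times as large.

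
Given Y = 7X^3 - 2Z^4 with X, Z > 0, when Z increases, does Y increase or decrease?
Y decreases

Taking the partial derivative:
∂Y/∂Z = -8Z^3

∂Y/∂Z = -8Z^3 < 0 (assuming positive values)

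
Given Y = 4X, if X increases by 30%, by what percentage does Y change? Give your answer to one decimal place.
30.0%

For Y = 4X:
If X → X(1 + 0.3)
Then Y → Y · (1 + 0.3)^1
     = Y · 1.3000

Percentage change = ((1 + 0.3)^1 − 1) × 100% = 30.0%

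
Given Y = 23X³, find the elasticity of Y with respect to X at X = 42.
Elasticity = 3

Elasticity = (dY/dX) · (X/Y)

dY/dX = 69·X²
At X = 42: dY/dX = 121716, Y = 1704024

Elasticity = 121716 · (42 / 1704024) = 3

Interpretation: for a small percentage change in X, the percentage change in Y is approximately 3.00 times as large.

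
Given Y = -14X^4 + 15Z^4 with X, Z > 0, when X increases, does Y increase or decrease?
Y decreases

Taking the partial derivative:
∂Y/∂X = -56X^3

∂Y/∂X = -56X^3 < 0 (assuming positive values)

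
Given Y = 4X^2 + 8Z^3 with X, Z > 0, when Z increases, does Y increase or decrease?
Y increases

Taking the partial derivative:
∂Y/∂Z = 24Z^2

∂Y/∂Z = 24Z^2 > 0 (assuming positive values)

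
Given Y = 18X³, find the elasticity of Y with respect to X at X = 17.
Elasticity = 3

Elasticity = (dY/dX) · (X/Y)

dY/dX = 54·X²
At X = 17: dY/dX = 15606, Y = 88434

Elasticity = 15606 · (17 / 88434) = 3

Interpretation: for a small percentage change in X, the percentage change in Y is approximately 3.00 times as large.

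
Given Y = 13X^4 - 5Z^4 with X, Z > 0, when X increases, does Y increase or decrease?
Y increases

Taking the partial derivative:
∂Y/∂X = 52X^3

∂Y/∂X = 52X^3 > 0 (assuming positive values)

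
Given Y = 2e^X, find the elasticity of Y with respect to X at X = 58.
Elasticity = 58

Elasticity = (dY/dX) · (X/Y)

dY/dX = 2·e^X
At X = 58: dY/dX = 2·e^58, Y = 2·e^58

Elasticity = (2·e^58) · (58 / (2·e^58)) = 58

Interpretation: for a small percentage change in X, the percentage change in Y is approximately 58.00 times as large.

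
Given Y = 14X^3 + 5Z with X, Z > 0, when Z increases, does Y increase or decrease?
Y increases

Taking the partial derivative:
∂Y/∂Z = 5

∂Y/∂Z = 5 > 0 (assuming positive values)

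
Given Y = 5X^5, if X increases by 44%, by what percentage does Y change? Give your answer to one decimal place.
519.2%

For Y = 5X^5:
If X → X(1 + 0.44)
Then Y → Y · (1 + 0.44)^5
     ≈ Y · 6.1917

Percentage change = ((1 + 0.44)^5 − 1) × 100% ≈ 519.2%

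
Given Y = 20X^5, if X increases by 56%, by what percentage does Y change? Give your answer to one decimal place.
823.9%

For Y = 20X^5:
If X → X(1 + 0.56)
Then Y → Y · (1 + 0.56)^5
     ≈ Y · 9.2390

Percentage change = ((1 + 0.56)^5 − 1) × 100% ≈ 823.9%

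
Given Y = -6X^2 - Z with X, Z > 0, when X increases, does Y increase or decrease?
Y decreases

Taking the partial derivative:
∂Y/∂X = -12X

∂Y/∂X = -12X < 0 (assuming positive values)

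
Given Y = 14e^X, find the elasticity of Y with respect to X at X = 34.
Elasticity = 34

Elasticity = (dY/dX) · (X/Y)

dY/dX = 14·e^X
At X = 34: dY/dX = 14·e^34, Y = 14·e^34

Elasticity = (14·e^34) · (34 / (14·e^34)) = 34

Interpretation: for a small percentage change in X, the percentage change in Y is approximately 34.00 times as large.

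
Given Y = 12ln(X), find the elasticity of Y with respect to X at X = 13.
Elasticity = 1/ln(13) ≈ 0.3899

Elasticity = (dY/dX) · (X/Y)

dY/dX = 12/X
At X = 13: dY/dX = 12/13, Y = 12·ln(13)

Elasticity = (12/13) · (13 / (12·ln(13))) = 1/ln(13) ≈ 0.3899

Interpretation: for a small percentage change in X, the percentage change in Y is approximately 0.39 times as large.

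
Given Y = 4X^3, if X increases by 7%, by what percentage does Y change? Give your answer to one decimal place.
22.5%

For Y = 4X^3:
If X → X(1 + 0.07)
Then Y → Y · (1 + 0.07)^3
     ≈ Y · 1.2250

Percentage change = ((1 + 0.07)^3 − 1) × 100% ≈ 22.5%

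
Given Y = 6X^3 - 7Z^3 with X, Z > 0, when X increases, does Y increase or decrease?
Y increases

Taking the partial derivative:
∂Y/∂X = 18X^2

∂Y/∂X = 18X^2 > 0 (assuming positive values)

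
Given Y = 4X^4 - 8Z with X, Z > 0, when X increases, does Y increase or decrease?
Y increases

Taking the partial derivative:
∂Y/∂X = 16X^3

∂Y/∂X = 16X^3 > 0 (assuming positive values)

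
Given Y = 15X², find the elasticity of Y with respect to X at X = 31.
Elasticity = 2

Elasticity = (dY/dX) · (X/Y)

dY/dX = 30·X
At X = 31: dY/dX = 930, Y = 14415

Elasticity = 930 · (31 / 14415) = 2

Interpretation: for a small percentage change in X, the percentage change in Y is approximately 2.00 times as large.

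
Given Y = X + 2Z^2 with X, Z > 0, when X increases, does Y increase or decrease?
Y increases

Taking the partial derivative:
∂Y/∂X = 1

∂Y/∂X = 1 > 0 (assuming positive values)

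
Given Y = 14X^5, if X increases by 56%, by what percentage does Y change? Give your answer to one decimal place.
823.9%

For Y = 14X^5:
If X → X(1 + 0.56)
Then Y → Y · (1 + 0.56)^5
     ≈ Y · 9.2390

Percentage change = ((1 + 0.56)^5 − 1) × 100% ≈ 823.9%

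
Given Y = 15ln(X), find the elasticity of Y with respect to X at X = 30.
Elasticity = 1/ln(30) ≈ 0.2940

Elasticity = (dY/dX) · (X/Y)

dY/dX = 15/X
At X = 30: dY/dX = 1/2, Y = 15·ln(30)

Elasticity = (1/2) · (30 / (15·ln(30))) = 1/ln(30) ≈ 0.2940

Interpretation: for a small percentage change in X, the percentage change in Y is approximately 0.29 times as large.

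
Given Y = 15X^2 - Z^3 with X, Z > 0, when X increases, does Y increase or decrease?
Y increases

Taking the partial derivative:
∂Y/∂X = 30X

∂Y/∂X = 30X > 0 (assuming positive values)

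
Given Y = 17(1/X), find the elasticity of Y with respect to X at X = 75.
Elasticity = -1

Elasticity = (dY/dX) · (X/Y)

dY/dX = -17/X²
At X = 75: dY/dX = -17/5625, Y = 17/75

Elasticity = (-17/5625) · (75 / (17/75)) = -1

Interpretation: for a small percentage change in X, the percentage change in Y is approximately -1.00 times as large.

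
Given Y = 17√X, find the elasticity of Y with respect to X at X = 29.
Elasticity = 1/2

Elasticity = (dY/dX) · (X/Y)

dY/dX = 17/(2·√X)
At X = 29: dY/dX = 17·√29/58, Y = 17·√29

Elasticity = (17·√29/58) · (29 / (17·√29)) = 1/2

Interpretation: for a small percentage change in X, the percentage change in Y is approximately 0.50 times as large.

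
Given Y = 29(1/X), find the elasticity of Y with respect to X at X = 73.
Elasticity = -1

Elasticity = (dY/dX) · (X/Y)

dY/dX = -29/X²
At X = 73: dY/dX = -29/5329, Y = 29/73

Elasticity = (-29/5329) · (73 / (29/73)) = -1

Interpretation: for a small percentage change in X, the percentage change in Y is approximately -1.00 times as large.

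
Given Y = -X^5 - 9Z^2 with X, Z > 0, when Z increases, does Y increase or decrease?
Y decreases

Taking the partial derivative:
∂Y/∂Z = -18Z

∂Y/∂Z = -18Z < 0 (assuming positive values)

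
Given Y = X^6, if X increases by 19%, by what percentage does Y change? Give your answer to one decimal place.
184.0%

For Y = X^6:
If X → X(1 + 0.19)
Then Y → Y · (1 + 0.19)^6
     ≈ Y · 2.8398

Percentage change = ((1 + 0.19)^6 − 1) × 100% ≈ 184.0%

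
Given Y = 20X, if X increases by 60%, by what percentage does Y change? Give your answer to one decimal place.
60.0%

For Y = 20X:
If X → X(1 + 0.6)
Then Y → Y · (1 + 0.6)^1
     = Y · 1.6000

Percentage change = ((1 + 0.6)^1 − 1) × 100% = 60.0%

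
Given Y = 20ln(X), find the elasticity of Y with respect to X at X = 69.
Elasticity = 1/ln(69) ≈ 0.2362

Elasticity = (dY/dX) · (X/Y)

dY/dX = 20/X
At X = 69: dY/dX = 20/69, Y = 20·ln(69)

Elasticity = (20/69) · (69 / (20·ln(69))) = 1/ln(69) ≈ 0.2362

Interpretation: for a small percentage change in X, the percentage change in Y is approximately 0.24 times as large.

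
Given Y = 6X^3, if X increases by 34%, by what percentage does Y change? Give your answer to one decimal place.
140.6%

For Y = 6X^3:
If X → X(1 + 0.34)
Then Y → Y · (1 + 0.34)^3
     ≈ Y · 2.4061

Percentage change = ((1 + 0.34)^3 − 1) × 100% ≈ 140.6%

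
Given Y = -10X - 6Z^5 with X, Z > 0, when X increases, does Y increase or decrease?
Y decreases

Taking the partial derivative:
∂Y/∂X = -10

∂Y/∂X = -10 < 0 (assuming positive values)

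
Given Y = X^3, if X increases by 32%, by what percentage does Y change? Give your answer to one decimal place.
130.0%

For Y = X^3:
If X → X(1 + 0.32)
Then Y → Y · (1 + 0.32)^3
     ≈ Y · 2.3000

Percentage change = ((1 + 0.32)^3 − 1) × 100% ≈ 130.0%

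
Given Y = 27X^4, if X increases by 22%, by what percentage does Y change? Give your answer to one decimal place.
121.5%

For Y = 27X^4:
If X → X(1 + 0.22)
Then Y → Y · (1 + 0.22)^4
     ≈ Y · 2.2153

Percentage change = ((1 + 0.22)^4 − 1) × 100% ≈ 121.5%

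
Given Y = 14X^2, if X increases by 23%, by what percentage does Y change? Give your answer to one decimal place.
51.3%

For Y = 14X^2:
If X → X(1 + 0.23)
Then Y → Y · (1 + 0.23)^2
     = Y · 1.5129

Percentage change = ((1 + 0.23)^2 − 1) × 100% ≈ 51.3%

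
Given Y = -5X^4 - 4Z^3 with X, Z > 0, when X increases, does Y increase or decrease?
Y decreases

Taking the partial derivative:
∂Y/∂X = -20X^3

∂Y/∂X = -20X^3 < 0 (assuming positive values)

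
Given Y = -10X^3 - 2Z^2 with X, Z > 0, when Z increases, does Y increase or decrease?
Y decreases

Taking the partial derivative:
∂Y/∂Z = -4Z

∂Y/∂Z = -4Z < 0 (assuming positive values)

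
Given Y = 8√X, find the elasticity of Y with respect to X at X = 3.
Elasticity = 1/2

Elasticity = (dY/dX) · (X/Y)

dY/dX = 4/√X
At X = 3: dY/dX = 4·√3/3, Y = 8·√3

Elasticity = (4·√3/3) · (3 / (8·√3)) = 1/2

Interpretation: for a small percentage change in X, the percentage change in Y is approximately 0.50 times as large.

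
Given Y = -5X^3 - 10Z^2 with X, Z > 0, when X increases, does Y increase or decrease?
Y decreases

Taking the partial derivative:
∂Y/∂X = -15X^2

∂Y/∂X = -15X^2 < 0 (assuming positive values)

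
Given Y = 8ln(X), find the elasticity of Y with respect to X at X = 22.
Elasticity = 1/ln(22) ≈ 0.3235

Elasticity = (dY/dX) · (X/Y)

dY/dX = 8/X
At X = 22: dY/dX = 4/11, Y = 8·ln(22)

Elasticity = (4/11) · (22 / (8·ln(22))) = 1/ln(22) ≈ 0.3235

Interpretation: for a small percentage change in X, the percentage change in Y is approximately 0.32 times as large.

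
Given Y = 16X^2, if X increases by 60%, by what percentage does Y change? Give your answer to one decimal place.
156.0%

For Y = 16X^2:
If X → X(1 + 0.6)
Then Y → Y · (1 + 0.6)^2
     = Y · 2.5600

Percentage change = ((1 + 0.6)^2 − 1) × 100% = 156.0%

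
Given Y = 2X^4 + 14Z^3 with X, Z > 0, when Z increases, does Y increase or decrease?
Y increases

Taking the partial derivative:
∂Y/∂Z = 42Z^2

∂Y/∂Z = 42Z^2 > 0 (assuming positive values)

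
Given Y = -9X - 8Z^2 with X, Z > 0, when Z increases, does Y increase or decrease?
Y decreases

Taking the partial derivative:
∂Y/∂Z = -16Z

∂Y/∂Z = -16Z < 0 (assuming positive values)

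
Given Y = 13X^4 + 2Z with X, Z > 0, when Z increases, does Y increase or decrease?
Y increases

Taking the partial derivative:
∂Y/∂Z = 2

∂Y/∂Z = 2 > 0 (assuming positive values)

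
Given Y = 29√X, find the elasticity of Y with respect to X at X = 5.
Elasticity = 1/2

Elasticity = (dY/dX) · (X/Y)

dY/dX = 29/(2·√X)
At X = 5: dY/dX = 29·√5/10, Y = 29·√5

Elasticity = (29·√5/10) · (5 / (29·√5)) = 1/2

Interpretation: for a small percentage change in X, the percentage change in Y is approximately 0.50 times as large.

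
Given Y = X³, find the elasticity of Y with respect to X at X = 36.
Elasticity = 3

Elasticity = (dY/dX) · (X/Y)

dY/dX = 3·X²
At X = 36: dY/dX = 3888, Y = 46656

Elasticity = 3888 · (36 / 46656) = 3

Interpretation: for a small percentage change in X, the percentage change in Y is approximately 3.00 times as large.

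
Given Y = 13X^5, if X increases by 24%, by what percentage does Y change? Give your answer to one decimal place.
193.2%

For Y = 13X^5:
If X → X(1 + 0.24)
Then Y → Y · (1 + 0.24)^5
     ≈ Y · 2.9316

Percentage change = ((1 + 0.24)^5 − 1) × 100% ≈ 193.2%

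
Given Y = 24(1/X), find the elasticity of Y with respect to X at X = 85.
Elasticity = -1

Elasticity = (dY/dX) · (X/Y)

dY/dX = -24/X²
At X = 85: dY/dX = -24/7225, Y = 24/85

Elasticity = (-24/7225) · (85 / (24/85)) = -1

Interpretation: for a small percentage change in X, the percentage change in Y is approximately -1.00 times as large.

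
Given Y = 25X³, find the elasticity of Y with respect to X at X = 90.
Elasticity = 3

Elasticity = (dY/dX) · (X/Y)

dY/dX = 75·X²
At X = 90: dY/dX = 607500, Y = 18225000

Elasticity = 607500 · (90 / 18225000) = 3

Interpretation: for a small percentage change in X, the percentage change in Y is approximately 3.00 times as large.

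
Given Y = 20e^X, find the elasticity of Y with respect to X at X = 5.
Elasticity = 5

Elasticity = (dY/dX) · (X/Y)

dY/dX = 20·e^X
At X = 5: dY/dX = 20·e^5, Y = 20·e^5

Elasticity = (20·e^5) · (5 / (20·e^5)) = 5

Interpretation: for a small percentage change in X, the percentage change in Y is approximately 5.00 times as large.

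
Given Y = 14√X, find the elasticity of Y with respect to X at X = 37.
Elasticity = 1/2

Elasticity = (dY/dX) · (X/Y)

dY/dX = 7/√X
At X = 37: dY/dX = 7·√37/37, Y = 14·√37

Elasticity = (7·√37/37) · (37 / (14·√37)) = 1/2

Interpretation: for a small percentage change in X, the percentage change in Y is approximately 0.50 times as large.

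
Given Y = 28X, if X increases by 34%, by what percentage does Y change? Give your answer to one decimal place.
34.0%

For Y = 28X:
If X → X(1 + 0.34)
Then Y → Y · (1 + 0.34)^1
     = Y · 1.3400

Percentage change = ((1 + 0.34)^1 − 1) × 100% = 34.0%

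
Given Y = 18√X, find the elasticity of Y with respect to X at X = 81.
Elasticity = 1/2

Elasticity = (dY/dX) · (X/Y)

dY/dX = 9/√X
At X = 81: dY/dX = 1, Y = 162

Elasticity = 1 · (81 / 162) = 1/2

Interpretation: for a small percentage change in X, the percentage change in Y is approximately 0.50 times as large.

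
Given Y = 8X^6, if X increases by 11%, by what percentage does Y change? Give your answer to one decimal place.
87.0%

For Y = 8X^6:
If X → X(1 + 0.11)
Then Y → Y · (1 + 0.11)^6
     ≈ Y · 1.8704

Percentage change = ((1 + 0.11)^6 − 1) × 100% ≈ 87.0%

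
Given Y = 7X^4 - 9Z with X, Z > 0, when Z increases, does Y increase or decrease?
Y decreases

Taking the partial derivative:
∂Y/∂Z = -9

∂Y/∂Z = -9 < 0 (assuming positive values)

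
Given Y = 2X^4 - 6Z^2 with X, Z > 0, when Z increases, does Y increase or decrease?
Y decreases

Taking the partial derivative:
∂Y/∂Z = -12Z

∂Y/∂Z = -12Z < 0 (assuming positive values)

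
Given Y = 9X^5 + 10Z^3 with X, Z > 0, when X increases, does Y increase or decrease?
Y increases

Taking the partial derivative:
∂Y/∂X = 45X^4

∂Y/∂X = 45X^4 > 0 (assuming positive values)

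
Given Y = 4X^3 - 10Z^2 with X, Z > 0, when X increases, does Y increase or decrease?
Y increases

Taking the partial derivative:
∂Y/∂X = 12X^2

∂Y/∂X = 12X^2 > 0 (assuming positive values)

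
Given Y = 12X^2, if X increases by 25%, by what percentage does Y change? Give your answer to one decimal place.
56.3%

For Y = 12X^2:
If X → X(1 + 0.25)
Then Y → Y · (1 + 0.25)^2
     = Y · 1.5625

Percentage change = ((1 + 0.25)^2 − 1) × 100% ≈ 56.3%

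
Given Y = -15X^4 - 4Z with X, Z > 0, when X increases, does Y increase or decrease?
Y decreases

Taking the partial derivative:
∂Y/∂X = -60X^3

∂Y/∂X = -60X^3 < 0 (assuming positive values)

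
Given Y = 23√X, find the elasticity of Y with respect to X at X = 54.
Elasticity = 1/2

Elasticity = (dY/dX) · (X/Y)

dY/dX = 23/(2·√X)
At X = 54: dY/dX = 23·√6/36, Y = 69·√6

Elasticity = (23·√6/36) · (54 / (69·√6)) = 1/2

Interpretation: for a small percentage change in X, the percentage change in Y is approximately 0.50 times as large.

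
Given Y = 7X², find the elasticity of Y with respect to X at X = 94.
Elasticity = 2

Elasticity = (dY/dX) · (X/Y)

dY/dX = 14·X
At X = 94: dY/dX = 1316, Y = 61852

Elasticity = 1316 · (94 / 61852) = 2

Interpretation: for a small percentage change in X, the percentage change in Y is approximately 2.00 times as large.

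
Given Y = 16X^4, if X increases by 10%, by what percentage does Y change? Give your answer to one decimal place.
46.4%

For Y = 16X^4:
If X → X(1 + 0.1)
Then Y → Y · (1 + 0.1)^4
     = Y · 1.4641

Percentage change = ((1 + 0.1)^4 − 1) × 100% ≈ 46.4%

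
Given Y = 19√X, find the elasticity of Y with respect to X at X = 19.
Elasticity = 1/2

Elasticity = (dY/dX) · (X/Y)

dY/dX = 19/(2·√X)
At X = 19: dY/dX = √19/2, Y = 19·√19

Elasticity = (√19/2) · (19 / (19·√19)) = 1/2

Interpretation: for a small percentage change in X, the percentage change in Y is approximately 0.50 times as large.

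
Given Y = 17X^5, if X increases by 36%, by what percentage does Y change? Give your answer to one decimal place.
365.3%

For Y = 17X^5:
If X → X(1 + 0.36)
Then Y → Y · (1 + 0.36)^5
     ≈ Y · 4.6526

Percentage change = ((1 + 0.36)^5 − 1) × 100% ≈ 365.3%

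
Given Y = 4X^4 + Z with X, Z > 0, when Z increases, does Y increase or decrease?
Y increases

Taking the partial derivative:
∂Y/∂Z = 1

∂Y/∂Z = 1 > 0 (assuming positive values)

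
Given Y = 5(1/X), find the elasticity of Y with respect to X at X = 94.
Elasticity = -1

Elasticity = (dY/dX) · (X/Y)

dY/dX = -5/X²
At X = 94: dY/dX = -5/8836, Y = 5/94

Elasticity = (-5/8836) · (94 / (5/94)) = -1

Interpretation: for a small percentage change in X, the percentage change in Y is approximately -1.00 times as large.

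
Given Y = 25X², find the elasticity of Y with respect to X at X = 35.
Elasticity = 2

Elasticity = (dY/dX) · (X/Y)

dY/dX = 50·X
At X = 35: dY/dX = 1750, Y = 30625

Elasticity = 1750 · (35 / 30625) = 2

Interpretation: for a small percentage change in X, the percentage change in Y is approximately 2.00 times as large.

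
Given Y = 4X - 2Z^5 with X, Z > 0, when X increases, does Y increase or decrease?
Y increases

Taking the partial derivative:
∂Y/∂X = 4

∂Y/∂X = 4 > 0 (assuming positive values)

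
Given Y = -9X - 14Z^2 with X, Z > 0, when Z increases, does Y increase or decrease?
Y decreases

Taking the partial derivative:
∂Y/∂Z = -28Z

∂Y/∂Z = -28Z < 0 (assuming positive values)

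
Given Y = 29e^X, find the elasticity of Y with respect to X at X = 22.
Elasticity = 22

Elasticity = (dY/dX) · (X/Y)

dY/dX = 29·e^X
At X = 22: dY/dX = 29·e^22, Y = 29·e^22

Elasticity = (29·e^22) · (22 / (29·e^22)) = 22

Interpretation: for a small percentage change in X, the percentage change in Y is approximately 22.00 times as large.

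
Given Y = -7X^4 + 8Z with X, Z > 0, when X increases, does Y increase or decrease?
Y decreases

Taking the partial derivative:
∂Y/∂X = -28X^3

∂Y/∂X = -28X^3 < 0 (assuming positive values)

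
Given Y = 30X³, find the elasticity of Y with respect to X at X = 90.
Elasticity = 3

Elasticity = (dY/dX) · (X/Y)

dY/dX = 90·X²
At X = 90: dY/dX = 729000, Y = 21870000

Elasticity = 729000 · (90 / 21870000) = 3

Interpretation: for a small percentage change in X, the percentage change in Y is approximately 3.00 times as large.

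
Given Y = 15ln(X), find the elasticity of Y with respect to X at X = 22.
Elasticity = 1/ln(22) ≈ 0.3235

Elasticity = (dY/dX) · (X/Y)

dY/dX = 15/X
At X = 22: dY/dX = 15/22, Y = 15·ln(22)

Elasticity = (15/22) · (22 / (15·ln(22))) = 1/ln(22) ≈ 0.3235

Interpretation: for a small percentage change in X, the percentage change in Y is approximately 0.32 times as large.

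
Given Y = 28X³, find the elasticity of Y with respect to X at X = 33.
Elasticity = 3

Elasticity = (dY/dX) · (X/Y)

dY/dX = 84·X²
At X = 33: dY/dX = 91476, Y = 1006236

Elasticity = 91476 · (33 / 1006236) = 3

Interpretation: for a small percentage change in X, the percentage change in Y is approximately 3.00 times as large.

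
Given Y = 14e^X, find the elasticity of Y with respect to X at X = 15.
Elasticity = 15

Elasticity = (dY/dX) · (X/Y)

dY/dX = 14·e^X
At X = 15: dY/dX = 14·e^15, Y = 14·e^15

Elasticity = (14·e^15) · (15 / (14·e^15)) = 15

Interpretation: for a small percentage change in X, the percentage change in Y is approximately 15.00 times as large.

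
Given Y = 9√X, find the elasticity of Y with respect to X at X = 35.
Elasticity = 1/2

Elasticity = (dY/dX) · (X/Y)

dY/dX = 9/(2·√X)
At X = 35: dY/dX = 9·√35/70, Y = 9·√35

Elasticity = (9·√35/70) · (35 / (9·√35)) = 1/2

Interpretation: for a small percentage change in X, the percentage change in Y is approximately 0.50 times as large.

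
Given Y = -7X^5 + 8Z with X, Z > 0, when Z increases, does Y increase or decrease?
Y increases

Taking the partial derivative:
∂Y/∂Z = 8

∂Y/∂Z = 8 > 0 (assuming positive values)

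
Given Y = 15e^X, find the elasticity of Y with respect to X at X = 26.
Elasticity = 26

Elasticity = (dY/dX) · (X/Y)

dY/dX = 15·e^X
At X = 26: dY/dX = 15·e^26, Y = 15·e^26

Elasticity = (15·e^26) · (26 / (15·e^26)) = 26

Interpretation: for a small percentage change in X, the percentage change in Y is approximately 26.00 times as large.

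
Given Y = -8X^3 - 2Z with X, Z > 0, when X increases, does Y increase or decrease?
Y decreases

Taking the partial derivative:
∂Y/∂X = -24X^2

∂Y/∂X = -24X^2 < 0 (assuming positive values)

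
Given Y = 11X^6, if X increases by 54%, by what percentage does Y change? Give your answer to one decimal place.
1233.9%

For Y = 11X^6:
If X → X(1 + 0.54)
Then Y → Y · (1 + 0.54)^6
     ≈ Y · 13.3390

Percentage change = ((1 + 0.54)^6 − 1) × 100% ≈ 1233.9%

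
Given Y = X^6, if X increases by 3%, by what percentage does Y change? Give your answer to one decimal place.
19.4%

For Y = X^6:
If X → X(1 + 0.03)
Then Y → Y · (1 + 0.03)^6
     ≈ Y · 1.1941

Percentage change = ((1 + 0.03)^6 − 1) × 100% ≈ 19.4%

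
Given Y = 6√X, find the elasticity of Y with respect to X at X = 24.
Elasticity = 1/2

Elasticity = (dY/dX) · (X/Y)

dY/dX = 3/√X
At X = 24: dY/dX = √6/4, Y = 12·√6

Elasticity = (√6/4) · (24 / (12·√6)) = 1/2

Interpretation: for a small percentage change in X, the percentage change in Y is approximately 0.50 times as large.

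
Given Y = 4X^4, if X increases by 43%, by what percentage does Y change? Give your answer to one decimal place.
318.2%

For Y = 4X^4:
If X → X(1 + 0.43)
Then Y → Y · (1 + 0.43)^4
     ≈ Y · 4.1816

Percentage change = ((1 + 0.43)^4 − 1) × 100% ≈ 318.2%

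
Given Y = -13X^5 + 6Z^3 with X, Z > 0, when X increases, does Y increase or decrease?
Y decreases

Taking the partial derivative:
∂Y/∂X = -65X^4

∂Y/∂X = -65X^4 < 0 (assuming positive values)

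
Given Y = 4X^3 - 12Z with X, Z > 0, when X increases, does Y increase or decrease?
Y increases

Taking the partial derivative:
∂Y/∂X = 12X^2

∂Y/∂X = 12X^2 > 0 (assuming positive values)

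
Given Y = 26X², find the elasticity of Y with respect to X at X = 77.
Elasticity = 2

Elasticity = (dY/dX) · (X/Y)

dY/dX = 52·X
At X = 77: dY/dX = 4004, Y = 154154

Elasticity = 4004 · (77 / 154154) = 2

Interpretation: for a small percentage change in X, the percentage change in Y is approximately 2.00 times as large.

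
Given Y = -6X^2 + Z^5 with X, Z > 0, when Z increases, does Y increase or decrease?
Y increases

Taking the partial derivative:
∂Y/∂Z = 5Z^4

∂Y/∂Z = 5Z^4 > 0 (assuming positive values)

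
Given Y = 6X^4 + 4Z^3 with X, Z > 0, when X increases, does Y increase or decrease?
Y increases

Taking the partial derivative:
∂Y/∂X = 24X^3

∂Y/∂X = 24X^3 > 0 (assuming positive values)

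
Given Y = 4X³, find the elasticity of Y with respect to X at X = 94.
Elasticity = 3

Elasticity = (dY/dX) · (X/Y)

dY/dX = 12·X²
At X = 94: dY/dX = 106032, Y = 3322336

Elasticity = 106032 · (94 / 3322336) = 3

Interpretation: for a small percentage change in X, the percentage change in Y is approximately 3.00 times as large.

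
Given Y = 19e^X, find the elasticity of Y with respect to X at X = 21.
Elasticity = 21

Elasticity = (dY/dX) · (X/Y)

dY/dX = 19·e^X
At X = 21: dY/dX = 19·e^21, Y = 19·e^21

Elasticity = (19·e^21) · (21 / (19·e^21)) = 21

Interpretation: for a small percentage change in X, the percentage change in Y is approximately 21.00 times as large.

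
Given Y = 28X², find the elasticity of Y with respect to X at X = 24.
Elasticity = 2

Elasticity = (dY/dX) · (X/Y)

dY/dX = 56·X
At X = 24: dY/dX = 1344, Y = 16128

Elasticity = 1344 · (24 / 16128) = 2

Interpretation: for a small percentage change in X, the percentage change in Y is approximately 2.00 times as large.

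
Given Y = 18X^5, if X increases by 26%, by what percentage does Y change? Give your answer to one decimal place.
217.6%

For Y = 18X^5:
If X → X(1 + 0.26)
Then Y → Y · (1 + 0.26)^5
     ≈ Y · 3.1758

Percentage change = ((1 + 0.26)^5 − 1) × 100% ≈ 217.6%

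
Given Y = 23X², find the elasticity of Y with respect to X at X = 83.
Elasticity = 2

Elasticity = (dY/dX) · (X/Y)

dY/dX = 46·X
At X = 83: dY/dX = 3818, Y = 158447

Elasticity = 3818 · (83 / 158447) = 2

Interpretation: for a small percentage change in X, the percentage change in Y is approximately 2.00 times as large.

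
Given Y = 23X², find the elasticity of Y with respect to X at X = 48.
Elasticity = 2

Elasticity = (dY/dX) · (X/Y)

dY/dX = 46·X
At X = 48: dY/dX = 2208, Y = 52992

Elasticity = 2208 · (48 / 52992) = 2

Interpretation: for a small percentage change in X, the percentage change in Y is approximately 2.00 times as large.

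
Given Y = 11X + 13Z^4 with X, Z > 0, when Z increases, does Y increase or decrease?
Y increases

Taking the partial derivative:
∂Y/∂Z = 52Z^3

∂Y/∂Z = 52Z^3 > 0 (assuming positive values)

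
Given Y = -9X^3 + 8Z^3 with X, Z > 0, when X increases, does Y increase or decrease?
Y decreases

Taking the partial derivative:
∂Y/∂X = -27X^2

∂Y/∂X = -27X^2 < 0 (assuming positive values)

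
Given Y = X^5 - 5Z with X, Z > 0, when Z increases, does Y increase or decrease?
Y decreases

Taking the partial derivative:
∂Y/∂Z = -5

∂Y/∂Z = -5 < 0 (assuming positive values)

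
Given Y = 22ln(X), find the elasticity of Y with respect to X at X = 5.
Elasticity = 1/ln(5) ≈ 0.6213

Elasticity = (dY/dX) · (X/Y)

dY/dX = 22/X
At X = 5: dY/dX = 22/5, Y = 22·ln(5)

Elasticity = (22/5) · (5 / (22·ln(5))) = 1/ln(5) ≈ 0.6213

Interpretation: for a small percentage change in X, the percentage change in Y is approximately 0.62 times as large.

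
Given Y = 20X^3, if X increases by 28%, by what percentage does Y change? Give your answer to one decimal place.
109.7%

For Y = 20X^3:
If X → X(1 + 0.28)
Then Y → Y · (1 + 0.28)^3
     ≈ Y · 2.0972

Percentage change = ((1 + 0.28)^3 − 1) × 100% ≈ 109.7%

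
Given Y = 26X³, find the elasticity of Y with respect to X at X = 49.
Elasticity = 3

Elasticity = (dY/dX) · (X/Y)

dY/dX = 78·X²
At X = 49: dY/dX = 187278, Y = 3058874

Elasticity = 187278 · (49 / 3058874) = 3

Interpretation: for a small percentage change in X, the percentage change in Y is approximately 3.00 times as large.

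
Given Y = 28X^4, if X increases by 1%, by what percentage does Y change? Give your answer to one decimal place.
4.1%

For Y = 28X^4:
If X → X(1 + 0.01)
Then Y → Y · (1 + 0.01)^4
     ≈ Y · 1.0406

Percentage change = ((1 + 0.01)^4 − 1) × 100% ≈ 4.1%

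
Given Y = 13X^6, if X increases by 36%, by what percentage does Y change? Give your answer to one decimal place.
532.8%

For Y = 13X^6:
If X → X(1 + 0.36)
Then Y → Y · (1 + 0.36)^6
     ≈ Y · 6.3275

Percentage change = ((1 + 0.36)^6 − 1) × 100% ≈ 532.8%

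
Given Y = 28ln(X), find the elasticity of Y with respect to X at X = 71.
Elasticity = 1/ln(71) ≈ 0.2346

Elasticity = (dY/dX) · (X/Y)

dY/dX = 28/X
At X = 71: dY/dX = 28/71, Y = 28·ln(71)

Elasticity = (28/71) · (71 / (28·ln(71))) = 1/ln(71) ≈ 0.2346

Interpretation: for a small percentage change in X, the percentage change in Y is approximately 0.23 times as large.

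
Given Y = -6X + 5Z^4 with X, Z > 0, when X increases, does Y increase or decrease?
Y decreases

Taking the partial derivative:
∂Y/∂X = -6

∂Y/∂X = -6 < 0 (assuming positive values)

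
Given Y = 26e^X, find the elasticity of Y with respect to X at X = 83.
Elasticity = 83

Elasticity = (dY/dX) · (X/Y)

dY/dX = 26·e^X
At X = 83: dY/dX = 26·e^83, Y = 26·e^83

Elasticity = (26·e^83) · (83 / (26·e^83)) = 83

Interpretation: for a small percentage change in X, the percentage change in Y is approximately 83.00 times as large.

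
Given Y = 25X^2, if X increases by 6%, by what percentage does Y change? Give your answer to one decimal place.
12.4%

For Y = 25X^2:
If X → X(1 + 0.06)
Then Y → Y · (1 + 0.06)^2
     = Y · 1.1236

Percentage change = ((1 + 0.06)^2 − 1) × 100% ≈ 12.4%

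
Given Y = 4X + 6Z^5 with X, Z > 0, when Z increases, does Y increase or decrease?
Y increases

Taking the partial derivative:
∂Y/∂Z = 30Z^4

∂Y/∂Z = 30Z^4 > 0 (assuming positive values)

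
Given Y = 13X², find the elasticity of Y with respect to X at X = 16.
Elasticity = 2

Elasticity = (dY/dX) · (X/Y)

dY/dX = 26·X
At X = 16: dY/dX = 416, Y = 3328

Elasticity = 416 · (16 / 3328) = 2

Interpretation: for a small percentage change in X, the percentage change in Y is approximately 2.00 times as large.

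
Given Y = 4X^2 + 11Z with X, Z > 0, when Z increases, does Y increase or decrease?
Y increases

Taking the partial derivative:
∂Y/∂Z = 11

∂Y/∂Z = 11 > 0 (assuming positive values)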